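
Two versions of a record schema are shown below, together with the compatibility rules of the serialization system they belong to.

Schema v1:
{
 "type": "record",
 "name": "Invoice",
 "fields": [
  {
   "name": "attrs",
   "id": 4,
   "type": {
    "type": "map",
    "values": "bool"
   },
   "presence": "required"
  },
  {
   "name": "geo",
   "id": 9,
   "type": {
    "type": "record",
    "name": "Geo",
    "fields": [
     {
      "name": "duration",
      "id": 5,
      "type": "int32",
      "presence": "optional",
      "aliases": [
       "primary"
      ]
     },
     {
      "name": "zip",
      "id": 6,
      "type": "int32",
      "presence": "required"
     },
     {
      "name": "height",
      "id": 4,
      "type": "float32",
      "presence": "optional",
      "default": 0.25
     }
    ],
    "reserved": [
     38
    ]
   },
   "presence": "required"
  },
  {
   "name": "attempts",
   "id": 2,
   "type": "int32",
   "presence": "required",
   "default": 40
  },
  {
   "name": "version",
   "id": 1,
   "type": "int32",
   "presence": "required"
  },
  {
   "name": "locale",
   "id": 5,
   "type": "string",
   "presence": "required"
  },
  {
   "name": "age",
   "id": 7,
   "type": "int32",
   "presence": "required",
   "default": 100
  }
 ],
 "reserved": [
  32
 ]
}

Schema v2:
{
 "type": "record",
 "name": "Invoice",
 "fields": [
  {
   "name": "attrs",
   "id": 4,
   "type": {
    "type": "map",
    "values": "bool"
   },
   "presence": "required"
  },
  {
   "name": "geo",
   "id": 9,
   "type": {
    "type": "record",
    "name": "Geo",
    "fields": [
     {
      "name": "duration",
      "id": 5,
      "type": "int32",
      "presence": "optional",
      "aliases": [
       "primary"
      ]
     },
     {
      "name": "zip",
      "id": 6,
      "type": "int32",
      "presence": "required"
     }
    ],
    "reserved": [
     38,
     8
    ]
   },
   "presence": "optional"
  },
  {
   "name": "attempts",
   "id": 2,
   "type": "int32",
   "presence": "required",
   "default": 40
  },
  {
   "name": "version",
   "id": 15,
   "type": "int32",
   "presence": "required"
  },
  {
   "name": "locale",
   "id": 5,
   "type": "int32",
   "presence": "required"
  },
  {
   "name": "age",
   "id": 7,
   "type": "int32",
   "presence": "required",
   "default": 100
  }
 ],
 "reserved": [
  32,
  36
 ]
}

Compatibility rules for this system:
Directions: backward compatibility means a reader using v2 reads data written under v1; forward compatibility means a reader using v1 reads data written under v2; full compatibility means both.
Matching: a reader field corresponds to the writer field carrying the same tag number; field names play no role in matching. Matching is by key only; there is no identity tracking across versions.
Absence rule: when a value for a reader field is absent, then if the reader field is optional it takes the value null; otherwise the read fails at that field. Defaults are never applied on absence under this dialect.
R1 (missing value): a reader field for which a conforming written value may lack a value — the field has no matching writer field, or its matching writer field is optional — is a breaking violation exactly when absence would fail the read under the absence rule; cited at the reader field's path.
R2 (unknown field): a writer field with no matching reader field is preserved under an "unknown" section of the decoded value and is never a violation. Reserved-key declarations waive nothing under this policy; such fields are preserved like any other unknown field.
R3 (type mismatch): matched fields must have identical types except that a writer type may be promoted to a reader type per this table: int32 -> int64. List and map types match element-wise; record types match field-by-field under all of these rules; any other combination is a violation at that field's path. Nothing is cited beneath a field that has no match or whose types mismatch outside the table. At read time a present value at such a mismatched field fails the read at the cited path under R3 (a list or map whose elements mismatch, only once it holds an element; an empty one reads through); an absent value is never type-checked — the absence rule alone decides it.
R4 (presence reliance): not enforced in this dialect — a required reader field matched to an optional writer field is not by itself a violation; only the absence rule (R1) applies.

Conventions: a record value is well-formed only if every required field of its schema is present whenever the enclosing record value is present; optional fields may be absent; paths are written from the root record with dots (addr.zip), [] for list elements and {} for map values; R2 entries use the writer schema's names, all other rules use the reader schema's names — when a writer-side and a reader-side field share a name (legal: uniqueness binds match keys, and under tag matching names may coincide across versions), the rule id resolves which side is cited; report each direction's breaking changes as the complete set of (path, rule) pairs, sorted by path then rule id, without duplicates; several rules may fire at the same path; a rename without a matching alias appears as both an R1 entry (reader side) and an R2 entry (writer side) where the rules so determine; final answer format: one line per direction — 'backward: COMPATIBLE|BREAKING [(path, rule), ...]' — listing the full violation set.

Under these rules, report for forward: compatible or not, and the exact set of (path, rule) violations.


arrows below run writer -> reader for Invoice
forward analysis of Invoice with v1 as reader and v2 as writer:
  attrs <- attrs (map<string, bool> -> map<string, bool>, writer required)
  geo <- geo (Geo -> Geo, writer optional)
  attempts <- attempts (int32 -> int32, writer required)
  version: no writer match
  locale <- locale (int32 -> string, writer required)
  age <- age (int32 -> int32, writer required)
  writer field version has no reader counterpart
  geo.duration <- geo.duration (int32 -> int32, writer optional)
  geo.zip <- geo.zip (int32 -> int32, writer required)
  geo.height: no writer match
  rule R1 violated at geo
  rule R3 violated at locale
  rule R1 violated at version
  => 3 violation(s): forward is BREAKING for Invoice
remaining Invoice differences; none change what is asked:
  removed field height from record Geo -> inert for the asked Invoice verdict: nothing fires

forward: BREAKING [(geo, R1), (locale, R3), (version, R1)]


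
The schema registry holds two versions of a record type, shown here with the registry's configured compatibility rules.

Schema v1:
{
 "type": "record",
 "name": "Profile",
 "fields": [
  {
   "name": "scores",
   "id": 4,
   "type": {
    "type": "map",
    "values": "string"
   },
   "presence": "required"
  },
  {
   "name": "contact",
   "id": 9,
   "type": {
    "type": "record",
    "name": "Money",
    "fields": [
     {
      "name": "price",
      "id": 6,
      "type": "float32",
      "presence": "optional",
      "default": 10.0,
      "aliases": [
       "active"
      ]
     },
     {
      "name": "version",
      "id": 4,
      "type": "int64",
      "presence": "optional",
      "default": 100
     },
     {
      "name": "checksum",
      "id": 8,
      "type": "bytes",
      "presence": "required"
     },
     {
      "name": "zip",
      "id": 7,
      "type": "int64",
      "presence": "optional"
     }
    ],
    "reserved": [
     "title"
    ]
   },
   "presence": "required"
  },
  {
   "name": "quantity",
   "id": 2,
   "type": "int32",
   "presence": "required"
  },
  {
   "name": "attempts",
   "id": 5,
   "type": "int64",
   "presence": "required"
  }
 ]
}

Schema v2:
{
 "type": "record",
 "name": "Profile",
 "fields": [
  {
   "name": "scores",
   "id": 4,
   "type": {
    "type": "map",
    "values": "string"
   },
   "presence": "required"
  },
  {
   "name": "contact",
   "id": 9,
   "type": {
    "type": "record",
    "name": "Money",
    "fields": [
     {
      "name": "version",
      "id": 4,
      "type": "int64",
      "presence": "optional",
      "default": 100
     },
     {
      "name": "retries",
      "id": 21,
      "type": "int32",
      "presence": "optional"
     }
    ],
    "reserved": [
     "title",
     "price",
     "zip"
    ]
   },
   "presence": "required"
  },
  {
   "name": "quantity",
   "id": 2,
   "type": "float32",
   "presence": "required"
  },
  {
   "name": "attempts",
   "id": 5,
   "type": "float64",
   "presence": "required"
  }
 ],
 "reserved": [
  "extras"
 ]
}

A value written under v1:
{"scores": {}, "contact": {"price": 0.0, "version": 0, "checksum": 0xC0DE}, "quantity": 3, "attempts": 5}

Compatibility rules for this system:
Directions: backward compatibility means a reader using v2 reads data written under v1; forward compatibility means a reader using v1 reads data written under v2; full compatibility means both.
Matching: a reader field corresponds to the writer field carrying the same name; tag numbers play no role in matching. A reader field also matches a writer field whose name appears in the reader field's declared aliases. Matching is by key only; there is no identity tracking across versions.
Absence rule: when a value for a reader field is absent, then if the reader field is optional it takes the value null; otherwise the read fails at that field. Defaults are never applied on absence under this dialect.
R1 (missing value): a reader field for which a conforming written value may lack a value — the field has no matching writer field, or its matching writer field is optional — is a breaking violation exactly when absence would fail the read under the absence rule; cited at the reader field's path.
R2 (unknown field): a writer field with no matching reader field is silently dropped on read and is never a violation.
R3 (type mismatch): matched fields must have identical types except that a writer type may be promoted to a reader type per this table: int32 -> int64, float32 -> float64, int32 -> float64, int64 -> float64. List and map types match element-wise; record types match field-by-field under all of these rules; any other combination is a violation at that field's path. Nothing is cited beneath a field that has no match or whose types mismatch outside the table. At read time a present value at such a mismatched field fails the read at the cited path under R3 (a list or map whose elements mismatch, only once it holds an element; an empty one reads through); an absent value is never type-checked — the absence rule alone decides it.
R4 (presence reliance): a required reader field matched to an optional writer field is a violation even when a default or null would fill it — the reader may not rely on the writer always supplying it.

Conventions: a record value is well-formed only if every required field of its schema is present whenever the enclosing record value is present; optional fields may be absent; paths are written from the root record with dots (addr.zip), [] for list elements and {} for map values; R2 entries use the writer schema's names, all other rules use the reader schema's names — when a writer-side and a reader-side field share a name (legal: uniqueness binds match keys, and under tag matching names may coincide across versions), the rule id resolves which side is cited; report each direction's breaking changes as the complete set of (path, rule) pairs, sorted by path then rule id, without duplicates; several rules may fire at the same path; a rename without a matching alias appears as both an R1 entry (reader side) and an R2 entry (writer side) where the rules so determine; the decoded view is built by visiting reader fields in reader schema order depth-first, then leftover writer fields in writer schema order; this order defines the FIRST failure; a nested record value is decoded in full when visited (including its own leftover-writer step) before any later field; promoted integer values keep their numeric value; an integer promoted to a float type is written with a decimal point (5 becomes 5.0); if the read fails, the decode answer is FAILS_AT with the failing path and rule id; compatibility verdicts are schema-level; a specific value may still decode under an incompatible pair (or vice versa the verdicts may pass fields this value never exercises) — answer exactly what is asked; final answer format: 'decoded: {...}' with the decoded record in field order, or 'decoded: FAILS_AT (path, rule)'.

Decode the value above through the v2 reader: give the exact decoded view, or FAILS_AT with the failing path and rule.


in Profile below, arrows point writer -> reader
migrating the Profile value to v2:
  scores := {}
  contact.version := 0
  contact.retries := null (absent, optional -> null)
  writer contact.price: unknown -> dropped
  writer contact.checksum: unknown -> dropped
  read fails at quantity under R3
  => FAILS_AT (quantity, R3)
checking off the Profile differences that do not matter here:
  removed field price from record Money (its key "price" joins the reserved list) -> fires no rule on Profile under this dialect and leaves the result unchanged
  removed field zip from record Money (its key "zip" joins the reserved list) -> fires no rule on Profile under this dialect and leaves the result unchanged
  removed field checksum from record Money -> shifts the Profile verdicts, not this decode
  added field retries to record Money: optional int32, tag 21 (in v2 it sits last) -> fires no rule on Profile under this dialect and leaves the result unchanged
  field attempts in record Profile: type int64 changed to float64 -> shifts the Profile verdicts, not this decode

decoded: FAILS_AT (quantity, R3)


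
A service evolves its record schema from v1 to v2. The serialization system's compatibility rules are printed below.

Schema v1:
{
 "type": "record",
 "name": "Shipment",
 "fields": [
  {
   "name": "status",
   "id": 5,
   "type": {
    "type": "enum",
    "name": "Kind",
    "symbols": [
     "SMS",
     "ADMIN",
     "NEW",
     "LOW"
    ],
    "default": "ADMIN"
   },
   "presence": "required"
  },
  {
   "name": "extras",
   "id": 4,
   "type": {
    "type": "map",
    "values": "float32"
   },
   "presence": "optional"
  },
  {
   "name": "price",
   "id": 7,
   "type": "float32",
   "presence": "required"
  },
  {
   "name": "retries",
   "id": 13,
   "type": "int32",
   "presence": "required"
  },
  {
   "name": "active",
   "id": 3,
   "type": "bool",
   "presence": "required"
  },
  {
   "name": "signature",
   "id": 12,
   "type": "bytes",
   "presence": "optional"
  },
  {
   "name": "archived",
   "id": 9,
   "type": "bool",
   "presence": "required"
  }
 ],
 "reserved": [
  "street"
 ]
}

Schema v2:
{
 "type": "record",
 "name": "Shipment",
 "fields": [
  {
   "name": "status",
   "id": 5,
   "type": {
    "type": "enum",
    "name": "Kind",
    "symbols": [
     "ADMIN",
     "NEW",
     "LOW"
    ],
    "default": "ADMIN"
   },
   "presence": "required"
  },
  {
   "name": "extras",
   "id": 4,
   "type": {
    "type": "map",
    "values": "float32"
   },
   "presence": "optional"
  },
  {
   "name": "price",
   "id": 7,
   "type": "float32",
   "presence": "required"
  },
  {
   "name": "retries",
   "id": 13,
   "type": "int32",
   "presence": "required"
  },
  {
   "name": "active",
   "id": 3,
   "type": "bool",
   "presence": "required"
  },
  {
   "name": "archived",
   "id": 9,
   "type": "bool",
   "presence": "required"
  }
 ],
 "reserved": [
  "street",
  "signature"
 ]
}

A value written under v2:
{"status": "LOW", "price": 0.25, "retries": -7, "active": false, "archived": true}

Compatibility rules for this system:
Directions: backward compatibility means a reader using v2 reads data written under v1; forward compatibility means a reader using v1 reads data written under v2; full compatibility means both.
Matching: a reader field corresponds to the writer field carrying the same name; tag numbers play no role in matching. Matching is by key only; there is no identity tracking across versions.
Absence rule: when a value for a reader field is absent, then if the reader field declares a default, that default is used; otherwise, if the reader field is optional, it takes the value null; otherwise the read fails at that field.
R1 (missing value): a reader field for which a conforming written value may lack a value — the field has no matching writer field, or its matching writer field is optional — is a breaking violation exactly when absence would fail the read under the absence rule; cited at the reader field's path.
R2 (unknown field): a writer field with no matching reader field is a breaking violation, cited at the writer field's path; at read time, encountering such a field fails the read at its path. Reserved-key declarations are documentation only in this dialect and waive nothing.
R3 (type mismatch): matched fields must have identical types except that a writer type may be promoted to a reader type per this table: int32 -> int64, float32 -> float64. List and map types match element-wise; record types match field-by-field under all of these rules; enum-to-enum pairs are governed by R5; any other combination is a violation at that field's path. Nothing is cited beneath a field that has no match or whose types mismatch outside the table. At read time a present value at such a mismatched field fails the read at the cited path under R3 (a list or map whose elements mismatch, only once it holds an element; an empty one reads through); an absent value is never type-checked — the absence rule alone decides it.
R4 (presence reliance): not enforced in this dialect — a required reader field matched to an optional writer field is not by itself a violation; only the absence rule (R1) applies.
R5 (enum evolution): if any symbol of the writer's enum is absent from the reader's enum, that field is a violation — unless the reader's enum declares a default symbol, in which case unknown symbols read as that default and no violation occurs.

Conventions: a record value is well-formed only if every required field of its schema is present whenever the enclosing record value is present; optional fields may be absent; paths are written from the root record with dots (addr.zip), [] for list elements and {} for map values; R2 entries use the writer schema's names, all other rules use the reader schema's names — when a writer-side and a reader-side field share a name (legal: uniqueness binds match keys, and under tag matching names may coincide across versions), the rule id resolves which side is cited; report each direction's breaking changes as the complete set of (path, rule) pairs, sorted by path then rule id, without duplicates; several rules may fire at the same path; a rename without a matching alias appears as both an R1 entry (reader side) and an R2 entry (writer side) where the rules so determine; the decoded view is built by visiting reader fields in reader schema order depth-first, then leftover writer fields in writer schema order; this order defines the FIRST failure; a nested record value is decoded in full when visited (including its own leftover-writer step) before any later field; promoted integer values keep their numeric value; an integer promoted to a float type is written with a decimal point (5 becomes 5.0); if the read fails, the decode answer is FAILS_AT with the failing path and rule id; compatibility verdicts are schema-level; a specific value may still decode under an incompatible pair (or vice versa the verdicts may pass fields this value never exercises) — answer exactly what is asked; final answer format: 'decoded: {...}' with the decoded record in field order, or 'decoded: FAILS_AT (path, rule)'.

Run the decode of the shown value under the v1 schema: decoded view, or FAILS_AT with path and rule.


decoded: {"status": "LOW", "extras": null, "price": 0.25, "retries": -7, "active": false, "signature": null, "archived": true}

arrows below run writer -> reader for Shipment
decode walk for Shipment under reader schema v1:
  status := "LOW"
  extras := null (not supplied -> null)
  price := 0.25
  retries := -7
  active := false
  signature := null (not supplied -> null)
  archived := true
  => decoded: {"status": "LOW", "extras": null, "price": 0.25, "retries": -7, "active": false, "signature": null, "archived": true}
the other Shipment changes do not affect what is asked:
  enum Kind (field status in record Shipment): symbol SMS removed -> fires no rule on Shipment under this dialect and leaves the result unchanged
  removed field signature from record Shipment (its key "signature" joins the reserved list) -> schema-level compatibility only; this Shipment value's decode is unchanged


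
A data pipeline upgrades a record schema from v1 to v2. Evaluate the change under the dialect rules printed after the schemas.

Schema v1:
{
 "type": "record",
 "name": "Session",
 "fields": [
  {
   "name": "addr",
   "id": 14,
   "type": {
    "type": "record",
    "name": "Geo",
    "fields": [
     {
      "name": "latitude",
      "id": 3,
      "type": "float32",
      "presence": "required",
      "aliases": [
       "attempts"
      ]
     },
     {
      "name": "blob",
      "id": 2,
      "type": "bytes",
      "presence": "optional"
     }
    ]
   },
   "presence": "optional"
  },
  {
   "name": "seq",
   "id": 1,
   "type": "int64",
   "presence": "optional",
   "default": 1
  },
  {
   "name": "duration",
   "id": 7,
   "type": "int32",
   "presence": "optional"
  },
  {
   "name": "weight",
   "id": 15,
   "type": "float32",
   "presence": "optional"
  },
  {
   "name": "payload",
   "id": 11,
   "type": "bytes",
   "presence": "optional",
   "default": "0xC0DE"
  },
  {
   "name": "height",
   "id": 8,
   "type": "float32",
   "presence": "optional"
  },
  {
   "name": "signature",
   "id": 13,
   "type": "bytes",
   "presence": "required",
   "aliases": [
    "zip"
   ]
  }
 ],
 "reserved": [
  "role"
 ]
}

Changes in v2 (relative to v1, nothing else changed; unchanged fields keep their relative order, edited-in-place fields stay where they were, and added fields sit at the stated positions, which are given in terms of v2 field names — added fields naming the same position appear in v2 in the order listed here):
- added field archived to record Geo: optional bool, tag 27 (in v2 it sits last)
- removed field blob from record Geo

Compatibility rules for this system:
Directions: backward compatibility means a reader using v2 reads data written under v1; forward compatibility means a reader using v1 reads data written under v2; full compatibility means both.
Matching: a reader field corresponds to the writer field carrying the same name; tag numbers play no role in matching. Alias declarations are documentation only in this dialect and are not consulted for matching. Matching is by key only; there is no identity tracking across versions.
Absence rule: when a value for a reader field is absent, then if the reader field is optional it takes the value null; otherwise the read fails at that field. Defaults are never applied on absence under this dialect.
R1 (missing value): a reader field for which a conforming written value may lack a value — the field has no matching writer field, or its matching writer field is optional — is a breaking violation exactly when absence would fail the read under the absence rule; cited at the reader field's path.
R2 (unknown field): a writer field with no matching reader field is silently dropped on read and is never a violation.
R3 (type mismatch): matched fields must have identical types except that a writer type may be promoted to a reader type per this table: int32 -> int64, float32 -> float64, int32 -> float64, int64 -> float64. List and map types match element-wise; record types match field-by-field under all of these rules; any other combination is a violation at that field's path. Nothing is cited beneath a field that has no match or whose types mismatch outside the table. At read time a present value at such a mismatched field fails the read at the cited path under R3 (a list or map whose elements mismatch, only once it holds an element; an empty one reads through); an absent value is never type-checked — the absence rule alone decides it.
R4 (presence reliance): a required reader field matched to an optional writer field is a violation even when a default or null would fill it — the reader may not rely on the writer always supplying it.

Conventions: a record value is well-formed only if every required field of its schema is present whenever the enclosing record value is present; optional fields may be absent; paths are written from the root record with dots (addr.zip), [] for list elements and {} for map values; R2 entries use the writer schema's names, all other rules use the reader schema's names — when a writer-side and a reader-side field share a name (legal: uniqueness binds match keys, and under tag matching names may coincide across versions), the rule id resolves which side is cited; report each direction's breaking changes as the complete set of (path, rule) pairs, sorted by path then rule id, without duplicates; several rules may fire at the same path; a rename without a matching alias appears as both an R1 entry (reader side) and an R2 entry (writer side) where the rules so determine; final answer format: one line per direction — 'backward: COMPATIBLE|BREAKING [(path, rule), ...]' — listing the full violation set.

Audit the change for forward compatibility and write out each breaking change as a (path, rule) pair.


in Session below, arrows point writer -> reader
forward for Session (reader v1, writer v2):
  writer optional, Geo -> Geo: reader addr maps from writer addr
  writer optional, int64 -> int64: reader seq maps from writer seq
  writer optional, int32 -> int32: reader duration maps from writer duration
  writer optional, float32 -> float32: reader weight maps from writer weight
  writer optional, bytes -> bytes: reader payload maps from writer payload
  writer optional, float32 -> float32: reader height maps from writer height
  writer required, bytes -> bytes: reader signature maps from writer signature
  writer required, float32 -> float32: reader addr.latitude maps from writer addr.latitude
  addr.blob: no writer match
  leftover writer field: addr.archived
  nothing fires on Session: forward is COMPATIBLE
checking off the Session differences that do not matter here:
  added field archived to record Geo: optional bool, tag 27 (in v2 it sits last) -> no rule fires on it in Session's dialect; the asked verdict holds
  removed field blob from record Geo -> no rule fires on it in Session's dialect; the asked verdict holds

forward: COMPATIBLE []


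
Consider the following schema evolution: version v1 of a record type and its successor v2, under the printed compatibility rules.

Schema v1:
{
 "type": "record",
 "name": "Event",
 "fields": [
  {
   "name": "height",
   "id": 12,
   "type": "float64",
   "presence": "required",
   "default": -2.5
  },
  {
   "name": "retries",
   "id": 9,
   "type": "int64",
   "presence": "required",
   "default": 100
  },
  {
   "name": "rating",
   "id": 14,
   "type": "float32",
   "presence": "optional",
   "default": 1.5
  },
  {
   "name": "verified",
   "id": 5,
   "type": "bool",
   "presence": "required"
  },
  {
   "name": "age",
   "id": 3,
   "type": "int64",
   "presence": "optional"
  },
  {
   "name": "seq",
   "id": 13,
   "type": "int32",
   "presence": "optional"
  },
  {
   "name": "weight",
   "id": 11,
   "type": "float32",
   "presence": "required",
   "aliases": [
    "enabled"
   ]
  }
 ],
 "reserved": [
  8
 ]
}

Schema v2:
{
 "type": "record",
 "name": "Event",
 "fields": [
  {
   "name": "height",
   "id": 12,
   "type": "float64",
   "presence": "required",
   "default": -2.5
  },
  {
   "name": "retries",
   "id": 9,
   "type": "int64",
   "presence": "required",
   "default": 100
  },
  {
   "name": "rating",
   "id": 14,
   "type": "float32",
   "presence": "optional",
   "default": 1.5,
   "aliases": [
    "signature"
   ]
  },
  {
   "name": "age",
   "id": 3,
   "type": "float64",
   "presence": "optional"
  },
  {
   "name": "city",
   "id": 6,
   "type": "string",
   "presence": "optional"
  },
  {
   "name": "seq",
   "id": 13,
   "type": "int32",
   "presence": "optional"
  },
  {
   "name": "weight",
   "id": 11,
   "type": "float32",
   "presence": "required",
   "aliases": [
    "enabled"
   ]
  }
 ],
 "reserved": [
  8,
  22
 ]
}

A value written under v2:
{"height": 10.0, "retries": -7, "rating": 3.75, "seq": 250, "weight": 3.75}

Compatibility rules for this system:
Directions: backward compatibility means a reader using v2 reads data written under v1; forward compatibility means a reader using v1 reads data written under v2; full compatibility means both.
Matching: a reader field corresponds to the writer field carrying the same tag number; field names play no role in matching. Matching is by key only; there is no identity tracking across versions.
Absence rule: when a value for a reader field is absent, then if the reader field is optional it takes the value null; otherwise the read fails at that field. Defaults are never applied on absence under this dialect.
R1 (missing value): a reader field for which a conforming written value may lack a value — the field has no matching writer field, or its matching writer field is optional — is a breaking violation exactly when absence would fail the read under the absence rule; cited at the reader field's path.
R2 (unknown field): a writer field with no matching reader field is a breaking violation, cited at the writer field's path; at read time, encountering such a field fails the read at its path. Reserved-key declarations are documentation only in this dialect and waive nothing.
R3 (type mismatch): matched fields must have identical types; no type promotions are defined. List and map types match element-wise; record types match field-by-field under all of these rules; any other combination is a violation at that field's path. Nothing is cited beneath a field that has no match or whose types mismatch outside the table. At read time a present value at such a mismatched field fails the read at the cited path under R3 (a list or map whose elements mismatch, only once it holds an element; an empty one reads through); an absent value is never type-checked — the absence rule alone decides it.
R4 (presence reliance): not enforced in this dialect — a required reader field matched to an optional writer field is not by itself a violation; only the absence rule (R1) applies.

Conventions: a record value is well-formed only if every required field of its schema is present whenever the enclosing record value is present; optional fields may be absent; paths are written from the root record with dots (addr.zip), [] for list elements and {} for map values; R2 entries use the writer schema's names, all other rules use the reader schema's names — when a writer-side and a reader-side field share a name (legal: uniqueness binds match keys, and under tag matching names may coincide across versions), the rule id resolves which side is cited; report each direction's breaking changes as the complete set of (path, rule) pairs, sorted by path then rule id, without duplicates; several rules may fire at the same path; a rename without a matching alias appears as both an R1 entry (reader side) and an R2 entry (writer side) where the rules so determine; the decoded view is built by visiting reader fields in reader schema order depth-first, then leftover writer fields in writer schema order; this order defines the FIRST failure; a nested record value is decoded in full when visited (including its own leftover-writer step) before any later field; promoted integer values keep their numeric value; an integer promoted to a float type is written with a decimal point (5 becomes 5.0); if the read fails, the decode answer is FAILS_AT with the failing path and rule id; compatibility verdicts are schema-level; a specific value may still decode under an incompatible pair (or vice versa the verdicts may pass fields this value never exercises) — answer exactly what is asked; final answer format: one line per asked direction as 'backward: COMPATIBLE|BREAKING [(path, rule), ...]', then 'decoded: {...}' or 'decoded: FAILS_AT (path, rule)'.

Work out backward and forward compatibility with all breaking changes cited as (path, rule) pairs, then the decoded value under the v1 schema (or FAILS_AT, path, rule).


backward: BREAKING [(age, R3), (verified, R2)]; forward: BREAKING [(age, R3), (city, R2), (verified, R1)]; decoded: FAILS_AT (verified, R1)

arrows below run writer -> reader for Event
checking backward for Event: reader v2 against writer v1:
  float64 -> float64, writer required: height aligns to height
  int64 -> int64, writer required: retries aligns to retries
  float32 -> float32, writer optional: rating aligns to rating
  int64 -> float64, writer optional: age aligns to age
  city: no writer-side match
  int32 -> int32, writer optional: seq aligns to seq
  float32 -> float32, writer required: weight aligns to weight
  writer field verified has no reader counterpart
  breaking: (age, R3)
  breaking: (verified, R2)
  backward on Event therefore BREAKING (2)
checking forward for Event: reader v1 against writer v2:
  float64 -> float64, writer required: height aligns to height
  int64 -> int64, writer required: retries aligns to retries
  float32 -> float32, writer optional: rating aligns to rating
  verified: no writer-side match
  float64 -> int64, writer optional: age aligns to age
  int32 -> int32, writer optional: seq aligns to seq
  float32 -> float32, writer required: weight aligns to weight
  writer field city has no reader counterpart
  breaking: (age, R3)
  breaking: (city, R2)
  breaking: (verified, R1)
  forward on Event therefore BREAKING (3)
decode (reader v1):
  height := 10.0
  retries := -7
  rating := 3.75
  read fails at verified under R1 (no fill)
  => FAILS_AT (verified, R1)


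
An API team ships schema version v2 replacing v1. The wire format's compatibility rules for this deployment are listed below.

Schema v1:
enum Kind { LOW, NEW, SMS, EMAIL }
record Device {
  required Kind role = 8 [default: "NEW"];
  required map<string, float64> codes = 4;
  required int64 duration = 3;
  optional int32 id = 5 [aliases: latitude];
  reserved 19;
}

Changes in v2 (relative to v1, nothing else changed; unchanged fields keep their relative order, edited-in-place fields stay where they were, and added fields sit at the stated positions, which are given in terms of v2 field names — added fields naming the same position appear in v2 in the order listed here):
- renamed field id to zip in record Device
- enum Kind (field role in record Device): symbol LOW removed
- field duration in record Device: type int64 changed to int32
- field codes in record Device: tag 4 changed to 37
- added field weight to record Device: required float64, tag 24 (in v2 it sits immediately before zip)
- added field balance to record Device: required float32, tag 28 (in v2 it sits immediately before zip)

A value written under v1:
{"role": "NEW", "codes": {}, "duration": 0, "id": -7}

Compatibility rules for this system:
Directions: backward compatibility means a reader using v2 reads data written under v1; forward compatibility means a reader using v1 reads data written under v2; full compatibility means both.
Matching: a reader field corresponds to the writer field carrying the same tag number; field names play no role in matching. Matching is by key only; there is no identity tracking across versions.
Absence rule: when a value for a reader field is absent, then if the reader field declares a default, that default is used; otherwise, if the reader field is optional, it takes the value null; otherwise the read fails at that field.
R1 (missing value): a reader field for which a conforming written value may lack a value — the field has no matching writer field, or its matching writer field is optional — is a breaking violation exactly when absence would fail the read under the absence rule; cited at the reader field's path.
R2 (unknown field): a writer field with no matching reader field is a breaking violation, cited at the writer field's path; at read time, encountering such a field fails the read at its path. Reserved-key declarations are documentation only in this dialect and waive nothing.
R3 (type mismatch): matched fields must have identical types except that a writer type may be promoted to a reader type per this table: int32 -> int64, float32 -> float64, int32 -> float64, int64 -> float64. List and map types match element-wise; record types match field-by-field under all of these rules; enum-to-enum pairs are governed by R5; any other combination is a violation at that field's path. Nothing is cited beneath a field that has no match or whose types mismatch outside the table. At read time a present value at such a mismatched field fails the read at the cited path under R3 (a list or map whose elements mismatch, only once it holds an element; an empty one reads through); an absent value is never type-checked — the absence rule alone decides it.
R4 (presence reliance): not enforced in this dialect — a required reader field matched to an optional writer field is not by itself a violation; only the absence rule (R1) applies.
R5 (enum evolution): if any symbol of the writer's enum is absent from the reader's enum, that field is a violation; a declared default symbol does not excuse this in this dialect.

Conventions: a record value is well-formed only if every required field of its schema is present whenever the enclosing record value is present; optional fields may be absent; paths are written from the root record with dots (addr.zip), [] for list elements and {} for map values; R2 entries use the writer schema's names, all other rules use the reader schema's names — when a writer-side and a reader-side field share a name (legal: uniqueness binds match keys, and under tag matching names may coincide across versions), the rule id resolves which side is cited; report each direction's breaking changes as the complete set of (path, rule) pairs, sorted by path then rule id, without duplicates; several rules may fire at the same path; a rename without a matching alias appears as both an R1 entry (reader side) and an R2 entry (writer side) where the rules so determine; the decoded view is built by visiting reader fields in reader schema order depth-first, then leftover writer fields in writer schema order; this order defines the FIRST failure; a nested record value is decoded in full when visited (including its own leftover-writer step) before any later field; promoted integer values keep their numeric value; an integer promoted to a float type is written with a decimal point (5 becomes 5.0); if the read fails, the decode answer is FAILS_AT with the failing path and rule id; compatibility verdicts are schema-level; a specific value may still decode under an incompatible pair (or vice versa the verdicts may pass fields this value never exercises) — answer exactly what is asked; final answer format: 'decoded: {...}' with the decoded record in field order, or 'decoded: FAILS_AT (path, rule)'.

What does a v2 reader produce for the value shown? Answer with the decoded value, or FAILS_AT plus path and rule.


decoded: FAILS_AT (codes, R1)

arrows below run writer -> reader for Device
decode walk for Device under reader schema v2:
  role := "NEW"
  read fails at codes under R1 (no fill)
  => FAILS_AT (codes, R1)
diffs on Device not affecting the asked answer:
  renamed field id to zip in record Device -> no rule fires on it and the decoded Device view is identical with or without it
  enum Kind (field role in record Device): symbol LOW removed -> a verdict-level change on Device — the shown value reads the same
  field duration in record Device: type int64 changed to int32 -> a verdict-level change on Device — the shown value reads the same
  added field weight to record Device: required float64, tag 24 (in v2 it sits immediately before zip) -> a verdict-level change on Device — the shown value reads the same
  added field balance to record Device: required float32, tag 28 (in v2 it sits immediately before zip) -> a verdict-level change on Device — the shown value reads the same


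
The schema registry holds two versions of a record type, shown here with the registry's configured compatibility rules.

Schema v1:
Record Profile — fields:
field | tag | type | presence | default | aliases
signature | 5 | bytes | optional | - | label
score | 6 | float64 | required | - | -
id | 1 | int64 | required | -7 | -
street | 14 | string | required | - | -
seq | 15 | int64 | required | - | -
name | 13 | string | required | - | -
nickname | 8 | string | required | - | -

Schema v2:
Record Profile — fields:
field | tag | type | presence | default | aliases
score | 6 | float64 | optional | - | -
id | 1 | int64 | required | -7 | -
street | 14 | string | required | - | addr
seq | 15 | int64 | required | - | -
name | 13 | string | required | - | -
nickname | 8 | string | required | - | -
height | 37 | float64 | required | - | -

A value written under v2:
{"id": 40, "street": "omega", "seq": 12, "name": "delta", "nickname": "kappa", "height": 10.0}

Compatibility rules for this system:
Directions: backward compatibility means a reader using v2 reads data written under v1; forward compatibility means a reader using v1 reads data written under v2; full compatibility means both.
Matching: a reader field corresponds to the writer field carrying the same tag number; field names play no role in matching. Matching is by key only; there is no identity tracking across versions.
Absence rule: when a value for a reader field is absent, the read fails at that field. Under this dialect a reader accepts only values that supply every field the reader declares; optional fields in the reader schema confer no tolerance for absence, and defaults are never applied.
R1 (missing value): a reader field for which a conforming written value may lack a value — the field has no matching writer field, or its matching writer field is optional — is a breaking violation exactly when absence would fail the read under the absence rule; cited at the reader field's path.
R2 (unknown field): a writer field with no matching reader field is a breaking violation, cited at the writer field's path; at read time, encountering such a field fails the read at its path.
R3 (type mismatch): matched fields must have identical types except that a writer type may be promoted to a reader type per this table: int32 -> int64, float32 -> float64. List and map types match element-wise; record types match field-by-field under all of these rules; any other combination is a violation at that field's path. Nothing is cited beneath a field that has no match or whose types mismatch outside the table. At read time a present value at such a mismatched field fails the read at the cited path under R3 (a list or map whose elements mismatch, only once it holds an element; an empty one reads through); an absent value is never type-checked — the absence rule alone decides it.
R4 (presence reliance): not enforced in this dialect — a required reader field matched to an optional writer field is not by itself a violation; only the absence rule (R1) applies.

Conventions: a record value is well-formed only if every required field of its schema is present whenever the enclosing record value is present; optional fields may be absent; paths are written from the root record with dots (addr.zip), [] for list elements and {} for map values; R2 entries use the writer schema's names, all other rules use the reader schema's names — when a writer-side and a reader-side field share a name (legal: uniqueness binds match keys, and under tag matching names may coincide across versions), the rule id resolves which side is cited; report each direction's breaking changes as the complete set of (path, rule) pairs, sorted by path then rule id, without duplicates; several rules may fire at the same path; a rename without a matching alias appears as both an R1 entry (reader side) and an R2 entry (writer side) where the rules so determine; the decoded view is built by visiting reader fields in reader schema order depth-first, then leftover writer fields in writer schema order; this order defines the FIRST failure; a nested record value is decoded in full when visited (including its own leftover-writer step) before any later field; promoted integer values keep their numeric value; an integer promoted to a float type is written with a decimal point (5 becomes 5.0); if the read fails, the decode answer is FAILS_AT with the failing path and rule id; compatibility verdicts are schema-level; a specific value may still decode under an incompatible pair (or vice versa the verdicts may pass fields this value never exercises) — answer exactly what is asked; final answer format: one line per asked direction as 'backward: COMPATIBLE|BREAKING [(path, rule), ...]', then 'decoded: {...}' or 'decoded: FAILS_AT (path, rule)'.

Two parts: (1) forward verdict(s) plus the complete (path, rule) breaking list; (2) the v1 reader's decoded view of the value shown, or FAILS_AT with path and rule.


in Profile below, arrows point writer -> reader
forward analysis of Profile with v1 as reader and v2 as writer:
  signature has no writer counterpart
  score: float64 -> float64, writer optional; from score
  id: int64 -> int64, writer required; from id
  street: string -> string, writer required; from street
  seq: int64 -> int64, writer required; from seq
  name: string -> string, writer required; from name
  nickname: string -> string, writer required; from nickname
  leftover writer field: height
  violation R2 at height
  violation R1 at score
  violation R1 at signature
  => 3 violation(s): forward is BREAKING for Profile
decode (reader v1):
  read fails at signature under R1 (no fill)
  => FAILS_AT (signature, R1)

forward: BREAKING [(height, R2), (score, R1), (signature, R1)]; decoded: FAILS_AT (signature, R1)
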